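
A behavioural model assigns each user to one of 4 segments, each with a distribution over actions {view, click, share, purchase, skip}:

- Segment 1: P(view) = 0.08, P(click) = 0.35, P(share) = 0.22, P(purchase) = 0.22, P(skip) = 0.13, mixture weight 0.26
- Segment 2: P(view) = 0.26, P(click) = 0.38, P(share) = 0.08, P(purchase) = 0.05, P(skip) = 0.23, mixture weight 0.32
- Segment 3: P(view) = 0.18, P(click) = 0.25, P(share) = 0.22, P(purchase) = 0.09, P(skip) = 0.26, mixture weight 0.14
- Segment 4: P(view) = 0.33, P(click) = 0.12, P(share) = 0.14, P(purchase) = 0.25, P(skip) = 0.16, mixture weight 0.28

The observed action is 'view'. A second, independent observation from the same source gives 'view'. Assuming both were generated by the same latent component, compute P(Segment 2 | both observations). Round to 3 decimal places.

0.371

P(component k | x) = π_k·f_k(x) / marginal(x), where marginal(x) = Σ_j π_j·f_j(x).
Since both observations come from the same component, the likelihood for component k is f_k(x₁)·f_k(x₂).
  p_1 = [P(view | comp) = 0.08] × [0.08] = 0.0064
  p_2 = [P(view | comp) = 0.26] × [0.26] = 0.0676
  p_3 = [P(view | comp) = 0.18] × [0.18] = 0.0324
  p_4 = [P(view | comp) = 0.33] × [0.33] = 0.1089
Multiply by the mixture weights:
  π_1·p_1 = 0.26 × 0.0064 = 0.001664
  π_2·p_2 = 0.32 × 0.0676 = 0.021632
  π_3·p_3 = 0.14 × 0.0324 = 0.004536
  π_4·p_4 = 0.28 × 0.1089 = 0.030492
Sum: 0.001664 + 0.021632 + 0.004536 + 0.030492 = 0.058324
P(Segment 2 | data) = 0.021632 / 0.058324 ≈ 0.371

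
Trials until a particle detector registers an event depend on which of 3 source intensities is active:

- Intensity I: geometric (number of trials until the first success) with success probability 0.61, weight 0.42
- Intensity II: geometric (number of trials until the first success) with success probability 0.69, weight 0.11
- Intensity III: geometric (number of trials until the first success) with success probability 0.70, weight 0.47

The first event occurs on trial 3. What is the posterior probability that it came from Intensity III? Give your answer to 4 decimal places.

P(component k | x) = w_k·f_k(x) / marginal(x), where marginal(x) = Σ_j w_j·f_j(x).
Geometric probabilities:
  f_I = 0.61·(1−0.61)^2 = 0.61·0.1521 = 0.092781
  f_II = 0.69·(1−0.69)^2 = 0.69·0.0961 = 0.066309
  f_III = 0.70·(1−0.70)^2 = 0.70·0.09 = 0.063
Unnormalised posteriors:
  w_I·f_I = 0.42 × 0.092781 = 0.038968
  w_II·f_II = 0.11 × 0.066309 = 0.00729399
  w_III·f_III = 0.47 × 0.063 = 0.02961
Marginal: 0.038968 + 0.00729399 + 0.02961 = 0.075872
P(Intensity III | the observation) ≈ 0.3903

0.3903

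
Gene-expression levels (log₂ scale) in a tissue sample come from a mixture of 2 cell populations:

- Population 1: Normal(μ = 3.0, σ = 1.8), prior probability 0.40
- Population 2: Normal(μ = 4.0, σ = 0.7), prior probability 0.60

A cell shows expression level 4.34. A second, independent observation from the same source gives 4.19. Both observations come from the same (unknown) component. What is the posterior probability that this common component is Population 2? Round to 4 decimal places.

P(component k | x) = π_k·f_k(x) / marginal(x), where marginal(x) = Σ_j π_j·f_j(x).
Since both observations come from the same component, the likelihood for component k is f_k(x₁)·f_k(x₂).
  L_1 = [(1/(1.8·√(2π)))·exp(−(4.34−3.0)²/(2·1.8²)) = 0.221635·exp(-0.27710) = 0.167995] × [0.178127] = 0.0299243
  L_2 = [(1/(0.7·√(2π)))·exp(−(4.34−4.0)²/(2·0.7²)) = 0.569918·exp(-0.11796) = 0.506504] × [0.549306] = 0.278226
Weight by the priors:
  π_1·L_1 = 0.40 × 0.0299243 = 0.0119697
  π_2·L_2 = 0.60 × 0.278226 = 0.166935
Normaliser: 0.0119697 + 0.166935 = 0.178905
So the posterior for Population 2 is 0.166935 / 0.178905 ≈ 0.9331.

0.9331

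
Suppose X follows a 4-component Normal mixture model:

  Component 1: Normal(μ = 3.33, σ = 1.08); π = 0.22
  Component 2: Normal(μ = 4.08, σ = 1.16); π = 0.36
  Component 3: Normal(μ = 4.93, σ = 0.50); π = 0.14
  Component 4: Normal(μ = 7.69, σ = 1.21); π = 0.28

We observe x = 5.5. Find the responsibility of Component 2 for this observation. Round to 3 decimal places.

0.402

Posterior ∝ prior × likelihood, so P(k | x) ∝ w_k f_k(x); normalise over all components.
Normal densities:
  f_1 = 0.0490723
  f_2 = 0.162575
  f_3 = 0.416616
  f_4 = 0.0640905
Unnormalised posteriors:
  w_1·f_1 = 0.22 × 0.0490723 = 0.0107959
  w_2·f_2 = 0.36 × 0.162575 = 0.058527
  w_3·f_3 = 0.14 × 0.416616 = 0.0583262
  w_4·f_4 = 0.28 × 0.0640905 = 0.0179453
Denominator: 0.0107959 + 0.058527 + 0.0583262 + 0.0179453 = 0.145594
Responsibility of Component 2: 0.058527 / 0.145594 ≈ 0.402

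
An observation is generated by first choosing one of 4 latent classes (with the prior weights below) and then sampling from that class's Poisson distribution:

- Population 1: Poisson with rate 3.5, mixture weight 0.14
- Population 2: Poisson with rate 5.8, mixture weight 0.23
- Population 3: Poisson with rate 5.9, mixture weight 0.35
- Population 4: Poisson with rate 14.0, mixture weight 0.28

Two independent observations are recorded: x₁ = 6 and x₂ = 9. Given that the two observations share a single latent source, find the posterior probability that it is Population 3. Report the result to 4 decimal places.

0.5982

P(component k | x) = P(Z=k)·f_k(x) / marginal(x), where marginal(x) = Σ_j P(Z=j)·f_j(x).
Since both observations come from the same component, the likelihood for component k is f_k(x₁)·f_k(x₂).
  L_1 = [e^(−3.5)·3.5^6/6! = 0.0770983] × [0.00655871] = 0.000505666
  L_2 = [e^(−5.8)·5.8^6/6! = 0.160076] × [0.0619699] = 0.00991992
  L_3 = [e^(−5.9)·5.9^6/6! = 0.160488] × [0.0653985] = 0.0104957
  L_4 = [e^(−14.0)·14.0^6/6! = 0.00869587] × [0.0473442] = 0.000411699
Multiply by the mixture weights:
  P(Z=1)·L_1 = 0.14 × 0.000505666 = 7.07932e-05
  P(Z=2)·L_2 = 0.23 × 0.00991992 = 0.00228158
  P(Z=3)·L_3 = 0.35 × 0.0104957 = 0.00367348
  P(Z=4)·L_4 = 0.28 × 0.000411699 = 0.000115276
Denominator: 7.07932e-05 + 0.00228158 + 0.00367348 + 0.000115276 = 0.00614113
P(Population 3 | x₁,x₂) = 0.00367348 / 0.00614113 ≈ 0.5982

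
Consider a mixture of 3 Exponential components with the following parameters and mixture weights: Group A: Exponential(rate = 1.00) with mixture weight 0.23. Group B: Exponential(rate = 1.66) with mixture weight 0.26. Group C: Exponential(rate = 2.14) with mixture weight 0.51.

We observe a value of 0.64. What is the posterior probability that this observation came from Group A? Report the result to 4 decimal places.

P(component k | x) = w_k·f_k(x) / marginal(x), where marginal(x) = Σ_j w_j·f_j(x).
Exponential densities:
  L_A = 0.527292
  L_B = 0.573738
  L_C = 0.544006
Multiply by the mixture weights:
  w_A·L_A = 0.23 × 0.527292 = 0.121277
  w_B·L_B = 0.26 × 0.573738 = 0.149172
  w_C·L_C = 0.51 × 0.544006 = 0.277443
Marginal: 0.121277 + 0.149172 + 0.277443 = 0.547892
P(Group A | data) = 0.121277 / 0.547892 ≈ 0.2214

0.2214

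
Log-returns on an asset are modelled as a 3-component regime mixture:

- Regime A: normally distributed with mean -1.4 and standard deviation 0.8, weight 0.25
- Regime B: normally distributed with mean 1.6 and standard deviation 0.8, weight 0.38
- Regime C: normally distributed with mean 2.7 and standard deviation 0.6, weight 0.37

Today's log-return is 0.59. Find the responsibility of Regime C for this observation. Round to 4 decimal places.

0.0055

Posterior ∝ prior × likelihood, so P(k | x) ∝ π_k f_k(x); normalise over all components.
Evaluate each component's likelihood at the observed value:
  L_A = 0.0226041
  L_B = 0.224754
  L_C = 0.00137186
Unnormalised posteriors:
  π_A·L_A = 0.25 × 0.0226041 = 0.00565103
  π_B·L_B = 0.38 × 0.224754 = 0.0854066
  π_C·L_C = 0.37 × 0.00137186 = 0.00050759
Marginal: 0.00565103 + 0.0854066 + 0.00050759 = 0.0915652
P(Regime C | 0.59) = 0.00050759 / 0.0915652 ≈ 0.0055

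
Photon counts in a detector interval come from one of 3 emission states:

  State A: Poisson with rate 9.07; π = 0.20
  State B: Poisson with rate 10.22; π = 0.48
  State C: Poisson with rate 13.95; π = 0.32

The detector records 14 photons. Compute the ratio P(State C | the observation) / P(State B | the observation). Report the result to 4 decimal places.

The posterior odds equal the prior odds times the likelihood ratio: (π_i/π_j)·(f_i(x)/f_j(x)).
Poisson probabilities:
  f_A = e^(−9.07)·9.07^14/14! = 0.0336545
  f_B = e^(−10.22)·10.22^14/14! = 0.056678
  f_C = e^(−13.95)·13.95^14/14! = 0.10598
Odds = (0.32/0.48) × (0.10598/0.056678) = 0.666667 × 1.86986 ≈ 1.2466

1.2466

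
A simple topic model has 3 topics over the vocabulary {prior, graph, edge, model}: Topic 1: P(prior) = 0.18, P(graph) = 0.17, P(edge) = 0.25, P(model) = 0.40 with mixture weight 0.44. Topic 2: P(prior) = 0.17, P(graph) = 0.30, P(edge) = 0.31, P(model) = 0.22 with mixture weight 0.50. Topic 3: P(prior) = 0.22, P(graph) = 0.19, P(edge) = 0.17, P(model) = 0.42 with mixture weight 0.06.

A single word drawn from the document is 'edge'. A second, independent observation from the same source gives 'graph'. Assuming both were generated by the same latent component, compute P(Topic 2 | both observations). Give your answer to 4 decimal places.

0.6926

By Bayes' theorem, P(k | x) = π_k f_k(x) / Σ_j π_j f_j(x).
Since both observations come from the same component, the likelihood for component k is f_k(x₁)·f_k(x₂).
  f_1 = [P(edge | comp) = 0.25] × [0.17] = 0.0425
  f_2 = [P(edge | comp) = 0.31] × [0.3] = 0.093
  f_3 = [P(edge | comp) = 0.17] × [0.19] = 0.0323
Weight by the priors:
  π_1·f_1 = 0.44 × 0.0425 = 0.0187
  π_2·f_2 = 0.50 × 0.093 = 0.0465
  π_3·f_3 = 0.06 × 0.0323 = 0.001938
Evidence: 0.0187 + 0.0465 + 0.001938 = 0.067138
P(Topic 2 | data) = 0.0465 / 0.067138 ≈ 0.6926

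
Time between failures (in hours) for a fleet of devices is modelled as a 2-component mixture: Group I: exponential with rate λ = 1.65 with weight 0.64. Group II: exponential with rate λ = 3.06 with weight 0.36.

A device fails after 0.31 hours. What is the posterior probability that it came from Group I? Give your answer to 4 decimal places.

P(component k | x) = π_k·f_k(x) / marginal(x), where marginal(x) = Σ_j π_j·f_j(x).
Evaluate each component's likelihood at the observed value:
  f_I = 0.989333
  f_II = 1.18509
Weight by the priors:
  π_I·f_I = 0.64 × 0.989333 = 0.633173
  π_II·f_II = 0.36 × 1.18509 = 0.426631
Marginal: 0.633173 + 0.426631 = 1.0598
P(Group I | 0.31 hours) = 0.633173 / 1.0598 ≈ 0.5974

0.5974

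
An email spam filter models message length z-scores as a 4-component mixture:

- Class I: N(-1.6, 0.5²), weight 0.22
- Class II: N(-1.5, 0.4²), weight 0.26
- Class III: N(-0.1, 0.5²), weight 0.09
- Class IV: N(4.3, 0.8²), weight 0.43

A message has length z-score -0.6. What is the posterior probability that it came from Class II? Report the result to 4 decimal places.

0.2346

Apply Bayes' rule: the posterior for each component is proportional to its prior times its likelihood at x.
Component likelihoods at x = -0.6:
  L_I = 0.107982
  L_II = 0.0793491
  L_III = 0.483941
  L_IV = 3.55964e-09
Multiply by the mixture weights:
  π_I·L_I = 0.22 × 0.107982 = 0.023756
  π_II·L_II = 0.26 × 0.0793491 = 0.0206308
  π_III·L_III = 0.09 × 0.483941 = 0.0435547
  π_IV·L_IV = 0.43 × 3.55964e-09 = 1.53064e-09
Sum: 0.023756 + 0.0206308 + 0.0435547 + 1.53064e-09 = 0.0879415
P(Class II | x) ≈ 0.2346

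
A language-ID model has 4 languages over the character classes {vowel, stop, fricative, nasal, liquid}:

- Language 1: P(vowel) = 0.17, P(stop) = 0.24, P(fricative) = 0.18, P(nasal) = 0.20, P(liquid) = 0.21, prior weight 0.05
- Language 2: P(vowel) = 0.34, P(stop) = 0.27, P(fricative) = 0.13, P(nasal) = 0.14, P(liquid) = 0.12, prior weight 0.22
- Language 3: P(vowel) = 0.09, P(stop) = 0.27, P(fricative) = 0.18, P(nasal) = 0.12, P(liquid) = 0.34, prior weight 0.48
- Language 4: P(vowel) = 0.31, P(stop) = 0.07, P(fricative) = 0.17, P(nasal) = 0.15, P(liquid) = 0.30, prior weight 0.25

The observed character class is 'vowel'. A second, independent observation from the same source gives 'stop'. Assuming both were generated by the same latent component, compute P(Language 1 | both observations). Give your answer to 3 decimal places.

Apply Bayes' rule: the posterior for each component is proportional to its prior times its likelihood at x.
Since both observations come from the same component, the likelihood for component k is f_k(x₁)·f_k(x₂).
  p_1 = [P(vowel | comp) = 0.17] × [0.24] = 0.0408
  p_2 = [P(vowel | comp) = 0.34] × [0.27] = 0.0918
  p_3 = [P(vowel | comp) = 0.09] × [0.27] = 0.0243
  p_4 = [P(vowel | comp) = 0.31] × [0.07] = 0.0217
Weight by the priors:
  π_1·p_1 = 0.05 × 0.0408 = 0.00204
  π_2·p_2 = 0.22 × 0.0918 = 0.020196
  π_3·p_3 = 0.48 × 0.0243 = 0.011664
  π_4·p_4 = 0.25 × 0.0217 = 0.005425
Evidence: 0.00204 + 0.020196 + 0.011664 + 0.005425 = 0.039325
P(Language 1 | data) ≈ 0.052

0.052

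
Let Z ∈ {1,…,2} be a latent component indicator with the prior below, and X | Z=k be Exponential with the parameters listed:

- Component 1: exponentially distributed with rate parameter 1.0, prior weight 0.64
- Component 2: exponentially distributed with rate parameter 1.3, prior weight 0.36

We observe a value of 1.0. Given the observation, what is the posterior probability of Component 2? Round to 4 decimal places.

P(component k | x) = w_k·f_k(x) / marginal(x), where marginal(x) = Σ_j w_j·f_j(x).
Exponential densities:
  p_1 = 1.0·e^(−1.0·1.0) = 1.0·e^(−1.0000) = 0.367879
  p_2 = 1.3·e^(−1.3·1.0) = 1.3·e^(−1.3000) = 0.354291
Unnormalised posteriors:
  w_1·p_1 = 0.64 × 0.367879 = 0.235443
  w_2·p_2 = 0.36 × 0.354291 = 0.127545
Sum: 0.235443 + 0.127545 = 0.362988
P(Component 2 | x) ≈ 0.3514

0.3514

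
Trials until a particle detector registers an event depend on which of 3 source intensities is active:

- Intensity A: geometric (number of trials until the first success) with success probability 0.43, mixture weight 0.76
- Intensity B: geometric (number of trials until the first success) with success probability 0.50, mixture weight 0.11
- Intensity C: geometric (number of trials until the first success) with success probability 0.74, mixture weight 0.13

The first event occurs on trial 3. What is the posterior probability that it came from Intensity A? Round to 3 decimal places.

The responsibility of component k is π_k f_k(x) divided by Σ_j π_j f_j(x).
Evaluate each component's likelihood at the observed value:
  L_A = 0.139707
  L_B = 0.125
  L_C = 0.050024
Unnormalised posteriors:
  π_A·L_A = 0.76 × 0.139707 = 0.106177
  π_B·L_B = 0.11 × 0.125 = 0.01375
  π_C·L_C = 0.13 × 0.050024 = 0.00650312
Evidence: 0.106177 + 0.01375 + 0.00650312 = 0.12643
So the posterior for Intensity A is 0.106177 / 0.12643 ≈ 0.840.

0.840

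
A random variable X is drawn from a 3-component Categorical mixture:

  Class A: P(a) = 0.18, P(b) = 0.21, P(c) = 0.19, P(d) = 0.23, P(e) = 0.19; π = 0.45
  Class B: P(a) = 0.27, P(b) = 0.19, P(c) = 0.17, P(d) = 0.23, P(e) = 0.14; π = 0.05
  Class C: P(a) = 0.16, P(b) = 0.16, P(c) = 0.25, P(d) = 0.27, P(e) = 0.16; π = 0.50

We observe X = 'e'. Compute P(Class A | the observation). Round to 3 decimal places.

0.496

Apply Bayes' rule: the posterior for each component is proportional to its prior times its likelihood at x.
Component likelihoods at x = 'e':
  f_A = 0.19
  f_B = 0.14
  f_C = 0.16
Unnormalised posteriors:
  w_A·f_A = 0.45 × 0.19 = 0.0855
  w_B·f_B = 0.05 × 0.14 = 0.007
  w_C·f_C = 0.50 × 0.16 = 0.08
Evidence: 0.0855 + 0.007 + 0.08 = 0.1725
P(Class A | the observation) ≈ 0.496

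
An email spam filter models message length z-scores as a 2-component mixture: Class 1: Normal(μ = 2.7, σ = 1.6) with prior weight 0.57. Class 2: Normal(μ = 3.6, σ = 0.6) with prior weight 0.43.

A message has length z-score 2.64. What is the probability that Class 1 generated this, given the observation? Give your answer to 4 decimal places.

0.6411

Apply Bayes' rule: the posterior for each component is proportional to its prior times its likelihood at x.
Evaluate each component's likelihood at the observed value:
  p_1 = (1/(1.6·√(2π)))·exp(−(2.64−2.7)²/(2·1.6²)) = 0.249339·exp(-0.00070) = 0.249164
  p_2 = (1/(0.6·√(2π)))·exp(−(2.64−3.6)²/(2·0.6²)) = 0.664904·exp(-1.28000) = 0.184868
Unnormalised posteriors:
  P(Z=1)·p_1 = 0.57 × 0.249164 = 0.142023
  P(Z=2)·p_2 = 0.43 × 0.184868 = 0.0794933
Denominator: 0.142023 + 0.0794933 = 0.221517
P(Class 1 | x) ≈ 0.6411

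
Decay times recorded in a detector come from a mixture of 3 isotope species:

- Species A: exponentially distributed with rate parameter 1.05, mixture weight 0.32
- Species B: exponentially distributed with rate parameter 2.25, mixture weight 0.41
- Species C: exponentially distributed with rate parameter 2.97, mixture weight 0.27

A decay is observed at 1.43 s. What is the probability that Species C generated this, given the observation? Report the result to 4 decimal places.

0.0931

Apply Bayes' rule: the posterior for each component is proportional to its prior times its likelihood at x.
Exponential densities:
  L_A = 0.233936
  L_B = 0.0901239
  L_C = 0.0424878
Prior × likelihood for each component:
  π_A·L_A = 0.32 × 0.233936 = 0.0748594
  π_B·L_B = 0.41 × 0.0901239 = 0.0369508
  π_C·L_C = 0.27 × 0.0424878 = 0.0114717
Marginal: 0.0748594 + 0.0369508 + 0.0114717 = 0.123282
P(Species C | data) ≈ 0.0931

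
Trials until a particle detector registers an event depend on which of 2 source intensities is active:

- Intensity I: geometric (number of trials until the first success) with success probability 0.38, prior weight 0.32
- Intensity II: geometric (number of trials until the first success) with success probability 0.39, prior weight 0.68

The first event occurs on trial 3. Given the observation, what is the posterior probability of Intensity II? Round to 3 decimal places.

0.679

By Bayes' theorem, P(k | x) = P(Z=k) f_k(x) / Σ_j P(Z=j) f_j(x).
Component likelihoods at x = 3:
  f_I = 0.38·(1−0.38)^2 = 0.38·0.3844 = 0.146072
  f_II = 0.39·(1−0.39)^2 = 0.39·0.3721 = 0.145119
Multiply by the mixture weights:
  P(Z=I)·f_I = 0.32 × 0.146072 = 0.046743
  P(Z=II)·f_II = 0.68 × 0.145119 = 0.0986809
Normaliser: 0.046743 + 0.0986809 = 0.145424
So the posterior for Intensity II is 0.0986809 / 0.145424 ≈ 0.679.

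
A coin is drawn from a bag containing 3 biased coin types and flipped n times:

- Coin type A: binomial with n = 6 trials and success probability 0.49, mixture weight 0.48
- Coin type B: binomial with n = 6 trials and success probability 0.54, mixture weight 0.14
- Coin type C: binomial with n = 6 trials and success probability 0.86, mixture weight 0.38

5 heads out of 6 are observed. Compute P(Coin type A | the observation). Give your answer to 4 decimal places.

0.1981

Posterior ∝ prior × likelihood, so P(k | x) ∝ P(Z=k) f_k(x); normalise over all components.
Evaluate each component's likelihood at the observed value:
  f_A = 0.0864374
  f_B = 0.12673
  f_C = 0.395159
Prior × likelihood for each component:
  P(Z=A)·f_A = 0.48 × 0.0864374 = 0.04149
  P(Z=B)·f_B = 0.14 × 0.12673 = 0.0177421
  P(Z=C)·f_C = 0.38 × 0.395159 = 0.15016
Denominator: 0.04149 + 0.0177421 + 0.15016 = 0.209392
P(Coin type A | data) = 0.04149 / 0.209392 ≈ 0.1981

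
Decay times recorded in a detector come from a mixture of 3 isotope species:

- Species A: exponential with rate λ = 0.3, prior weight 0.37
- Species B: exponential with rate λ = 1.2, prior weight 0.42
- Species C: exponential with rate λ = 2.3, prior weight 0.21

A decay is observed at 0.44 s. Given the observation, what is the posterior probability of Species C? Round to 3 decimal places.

Posterior ∝ prior × likelihood, so P(k | x) ∝ w_k f_k(x); normalise over all components.
Component likelihoods at x = 0.44 s:
  L_A = 0.262902
  L_B = 0.70774
  L_C = 0.83603
Multiply by the mixture weights:
  w_A·L_A = 0.37 × 0.262902 = 0.0972739
  w_B·L_B = 0.42 × 0.70774 = 0.297251
  w_C·L_C = 0.21 × 0.83603 = 0.175566
Evidence: 0.0972739 + 0.297251 + 0.175566 = 0.570091
P(Species C | 0.44 s) ≈ 0.308

0.308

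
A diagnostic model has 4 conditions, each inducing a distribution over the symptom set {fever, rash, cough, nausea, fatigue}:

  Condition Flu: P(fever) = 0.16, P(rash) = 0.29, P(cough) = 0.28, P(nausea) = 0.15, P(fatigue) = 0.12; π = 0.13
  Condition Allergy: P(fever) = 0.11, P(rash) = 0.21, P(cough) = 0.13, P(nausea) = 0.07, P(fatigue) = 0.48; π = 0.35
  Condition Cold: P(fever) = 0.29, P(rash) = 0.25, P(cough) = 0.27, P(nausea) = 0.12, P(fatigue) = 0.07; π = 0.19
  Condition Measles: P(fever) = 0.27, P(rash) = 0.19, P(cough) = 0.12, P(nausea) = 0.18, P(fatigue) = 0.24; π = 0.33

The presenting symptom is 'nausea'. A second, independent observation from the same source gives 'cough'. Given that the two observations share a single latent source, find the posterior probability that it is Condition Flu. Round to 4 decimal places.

0.2490

The responsibility of component k is π_k f_k(x) divided by Σ_j π_j f_j(x).
Since both observations come from the same component, the likelihood for component k is f_k(x₁)·f_k(x₂).
  L_Flu = [0.15] × [0.28] = 0.042
  L_Allergy = [0.07] × [0.13] = 0.0091
  L_Cold = [0.12] × [0.27] = 0.0324
  L_Measles = [0.18] × [0.12] = 0.0216
Multiply by the mixture weights:
  π_Flu·L_Flu = 0.13 × 0.042 = 0.00546
  π_Allergy·L_Allergy = 0.35 × 0.0091 = 0.003185
  π_Cold·L_Cold = 0.19 × 0.0324 = 0.006156
  π_Measles·L_Measles = 0.33 × 0.0216 = 0.007128
Evidence: 0.00546 + 0.003185 + 0.006156 + 0.007128 = 0.021929
So the posterior for Condition Flu is 0.00546 / 0.021929 ≈ 0.2490.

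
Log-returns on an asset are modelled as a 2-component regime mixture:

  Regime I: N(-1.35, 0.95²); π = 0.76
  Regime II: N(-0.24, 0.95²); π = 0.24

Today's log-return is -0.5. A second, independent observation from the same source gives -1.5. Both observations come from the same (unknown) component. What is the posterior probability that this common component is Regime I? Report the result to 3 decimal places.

Apply Bayes' rule: the posterior for each component is proportional to its prior times its likelihood at x.
Since both observations come from the same component, the likelihood for component k is f_k(x₁)·f_k(x₂).
  f_I = [(1/(0.95·√(2π)))·exp(−(-0.5−-1.35)²/(2·0.95²)) = 0.419939·exp(-0.40028) = 0.281416] × [0.414737] = 0.116714
  f_II = [(1/(0.95·√(2π)))·exp(−(-0.5−-0.24)²/(2·0.95²)) = 0.419939·exp(-0.03745) = 0.404503] × [0.174261] = 0.070489
Prior × likelihood for each component:
  π_I·f_I = 0.76 × 0.116714 = 0.0887023
  π_II·f_II = 0.24 × 0.070489 = 0.0169174
Sum: 0.0887023 + 0.0169174 = 0.10562
So the posterior for Regime I is 0.0887023 / 0.10562 ≈ 0.840.

0.840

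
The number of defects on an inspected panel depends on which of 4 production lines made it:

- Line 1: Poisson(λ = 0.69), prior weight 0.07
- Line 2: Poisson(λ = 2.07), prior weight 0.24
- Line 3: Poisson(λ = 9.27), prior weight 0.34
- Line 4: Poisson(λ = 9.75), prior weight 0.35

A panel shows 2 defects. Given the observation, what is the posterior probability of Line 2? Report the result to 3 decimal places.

0.858

Apply Bayes' rule: the posterior for each component is proportional to its prior times its likelihood at x.
Poisson probabilities:
  f_1 = e^(−0.69)·0.69^2/2! = 0.1194
  f_2 = e^(−2.07)·2.07^2/2! = 0.270347
  f_3 = e^(−9.27)·9.27^2/2! = 0.00404781
  f_4 = e^(−9.75)·9.75^2/2! = 0.00277082
Unnormalised posteriors:
  π_1·f_1 = 0.07 × 0.1194 = 0.00835801
  π_2·f_2 = 0.24 × 0.270347 = 0.0648832
  π_3·f_3 = 0.34 × 0.00404781 = 0.00137625
  π_4·f_4 = 0.35 × 0.00277082 = 0.000969786
Evidence: 0.00835801 + 0.0648832 + 0.00137625 + 0.000969786 = 0.0755873
Responsibility of Line 2: 0.0648832 / 0.0755873 ≈ 0.858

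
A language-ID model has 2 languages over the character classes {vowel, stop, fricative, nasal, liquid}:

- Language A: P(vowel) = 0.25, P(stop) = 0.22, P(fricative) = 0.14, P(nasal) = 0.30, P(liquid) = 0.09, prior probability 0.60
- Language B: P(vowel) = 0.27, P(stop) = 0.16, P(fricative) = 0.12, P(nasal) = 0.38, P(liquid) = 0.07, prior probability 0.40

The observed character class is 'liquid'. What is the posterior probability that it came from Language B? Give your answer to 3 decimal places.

0.341

P(component k | x) = π_k·f_k(x) / marginal(x), where marginal(x) = Σ_j π_j·f_j(x).
Categorical probabilities:
  f_A = 0.09
  f_B = 0.07
Multiply by the mixture weights:
  π_A·f_A = 0.60 × 0.09 = 0.054
  π_B·f_B = 0.40 × 0.07 = 0.028
Denominator: 0.054 + 0.028 = 0.082
P(Language B | the observation) ≈ 0.341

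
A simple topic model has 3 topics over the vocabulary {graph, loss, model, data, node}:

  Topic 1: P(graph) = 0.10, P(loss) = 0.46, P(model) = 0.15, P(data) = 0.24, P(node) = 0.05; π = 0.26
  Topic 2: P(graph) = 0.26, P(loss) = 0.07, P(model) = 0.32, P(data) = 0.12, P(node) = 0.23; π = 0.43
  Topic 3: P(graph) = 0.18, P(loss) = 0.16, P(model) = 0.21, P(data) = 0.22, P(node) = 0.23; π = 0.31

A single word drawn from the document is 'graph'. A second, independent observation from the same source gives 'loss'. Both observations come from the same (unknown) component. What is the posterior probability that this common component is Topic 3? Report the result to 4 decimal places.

Posterior ∝ prior × likelihood, so P(k | x) ∝ π_k f_k(x); normalise over all components.
Since both observations come from the same component, the likelihood for component k is f_k(x₁)·f_k(x₂).
  f_1 = [0.1] × [0.46] = 0.046
  f_2 = [0.26] × [0.07] = 0.0182
  f_3 = [0.18] × [0.16] = 0.0288
Weight by the priors:
  π_1·f_1 = 0.26 × 0.046 = 0.01196
  π_2·f_2 = 0.43 × 0.0182 = 0.007826
  π_3·f_3 = 0.31 × 0.0288 = 0.008928
Evidence: 0.01196 + 0.007826 + 0.008928 = 0.028714
P(Topic 3 | x₁, x₂) = 0.008928 / 0.028714 ≈ 0.3109

0.3109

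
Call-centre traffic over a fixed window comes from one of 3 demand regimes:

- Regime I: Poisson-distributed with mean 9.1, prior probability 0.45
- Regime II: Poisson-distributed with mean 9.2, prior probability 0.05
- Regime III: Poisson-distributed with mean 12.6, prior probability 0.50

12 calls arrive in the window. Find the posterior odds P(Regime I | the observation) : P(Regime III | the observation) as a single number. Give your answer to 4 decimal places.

0.6002

The posterior odds equal the prior odds times the likelihood ratio: (π_i/π_j)·(f_i(x)/f_j(x)).
Evaluate each component's likelihood at the observed value:
  p_I = 0.0751761
  p_II = 0.0775546
  p_III = 0.11272
Odds = (0.45/0.50) × (0.0751761/0.11272) = 0.9 × 0.666931 ≈ 0.6002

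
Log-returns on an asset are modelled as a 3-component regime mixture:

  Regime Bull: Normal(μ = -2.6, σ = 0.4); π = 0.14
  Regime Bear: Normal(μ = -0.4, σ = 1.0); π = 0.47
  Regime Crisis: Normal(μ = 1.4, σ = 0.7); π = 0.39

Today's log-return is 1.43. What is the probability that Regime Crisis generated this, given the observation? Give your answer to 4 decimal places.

The responsibility of component k is π_k f_k(x) divided by Σ_j π_j f_j(x).
Component likelihoods at x = 1.43:
  p_Bull = (1/(0.4·√(2π)))·exp(−(1.43−-2.6)²/(2·0.4²)) = 0.997356·exp(-50.75281) = 9.06116e-23
  p_Bear = (1/(1.0·√(2π)))·exp(−(1.43−-0.4)²/(2·1.0²)) = 0.398942·exp(-1.67445) = 0.0747663
  p_Crisis = (1/(0.7·√(2π)))·exp(−(1.43−1.4)²/(2·0.7²)) = 0.569918·exp(-0.00092) = 0.569394
Unnormalised posteriors:
  π_Bull·p_Bull = 0.14 × 9.06116e-23 = 1.26856e-23
  π_Bear·p_Bear = 0.47 × 0.0747663 = 0.0351401
  π_Crisis·p_Crisis = 0.39 × 0.569394 = 0.222064
Evidence: 1.26856e-23 + 0.0351401 + 0.222064 = 0.257204
So the posterior for Regime Crisis is 0.222064 / 0.257204 ≈ 0.8634.

0.8634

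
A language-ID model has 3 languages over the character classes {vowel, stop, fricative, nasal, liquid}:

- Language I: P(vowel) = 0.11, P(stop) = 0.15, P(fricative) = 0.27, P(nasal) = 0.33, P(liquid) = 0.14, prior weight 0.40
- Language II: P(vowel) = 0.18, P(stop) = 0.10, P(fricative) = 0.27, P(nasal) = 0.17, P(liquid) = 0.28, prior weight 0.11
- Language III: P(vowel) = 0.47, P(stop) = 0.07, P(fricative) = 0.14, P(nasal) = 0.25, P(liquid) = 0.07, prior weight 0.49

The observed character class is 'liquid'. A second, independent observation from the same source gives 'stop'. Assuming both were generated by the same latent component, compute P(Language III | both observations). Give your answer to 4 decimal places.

Apply Bayes' rule: the posterior for each component is proportional to its prior times its likelihood at x.
Since both observations come from the same component, the likelihood for component k is f_k(x₁)·f_k(x₂).
  f_I = [P(liquid | comp) = 0.14] × [0.15] = 0.021
  f_II = [P(liquid | comp) = 0.28] × [0.1] = 0.028
  f_III = [P(liquid | comp) = 0.07] × [0.07] = 0.0049
Weight by the priors:
  π_I·f_I = 0.40 × 0.021 = 0.0084
  π_II·f_II = 0.11 × 0.028 = 0.00308
  π_III·f_III = 0.49 × 0.0049 = 0.002401
Evidence: 0.0084 + 0.00308 + 0.002401 = 0.013881
P(Language III | x₁, x₂) ≈ 0.1730

0.1730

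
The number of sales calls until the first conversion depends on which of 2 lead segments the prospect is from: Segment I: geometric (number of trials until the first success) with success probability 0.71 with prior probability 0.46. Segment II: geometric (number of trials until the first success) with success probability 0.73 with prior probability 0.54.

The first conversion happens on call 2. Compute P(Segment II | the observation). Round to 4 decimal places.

Posterior ∝ prior × likelihood, so P(k | x) ∝ π_k f_k(x); normalise over all components.
Evaluate each component's likelihood at the observed value:
  L_I = 0.2059
  L_II = 0.1971
Multiply by the mixture weights:
  π_I·L_I = 0.46 × 0.2059 = 0.094714
  π_II·L_II = 0.54 × 0.1971 = 0.106434
Denominator: 0.094714 + 0.106434 = 0.201148
So the posterior for Segment II is 0.106434 / 0.201148 ≈ 0.5291.

0.5291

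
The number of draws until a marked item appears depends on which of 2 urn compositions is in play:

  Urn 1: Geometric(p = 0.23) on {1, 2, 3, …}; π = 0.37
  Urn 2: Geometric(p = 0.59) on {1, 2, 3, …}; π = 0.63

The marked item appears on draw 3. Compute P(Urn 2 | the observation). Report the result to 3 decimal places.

Posterior ∝ prior × likelihood, so P(k | x) ∝ π_k f_k(x); normalise over all components.
Geometric probabilities:
  f_1 = 0.136367
  f_2 = 0.099179
Prior × likelihood for each component:
  π_1·f_1 = 0.37 × 0.136367 = 0.0504558
  π_2·f_2 = 0.63 × 0.099179 = 0.0624828
Sum: 0.0504558 + 0.0624828 = 0.112939
P(Urn 2 | the observation) ≈ 0.553

0.553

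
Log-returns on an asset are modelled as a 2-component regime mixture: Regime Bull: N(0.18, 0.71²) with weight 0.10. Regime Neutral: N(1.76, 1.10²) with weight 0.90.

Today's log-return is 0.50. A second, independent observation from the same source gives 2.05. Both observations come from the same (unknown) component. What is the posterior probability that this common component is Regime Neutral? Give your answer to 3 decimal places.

Posterior ∝ prior × likelihood, so P(k | x) ∝ w_k f_k(x); normalise over all components.
Since both observations come from the same component, the likelihood for component k is f_k(x₁)·f_k(x₂).
  f_Bull = [(1/(0.71·√(2π)))·exp(−(0.50−0.18)²/(2·0.71²)) = 0.561891·exp(-0.10157) = 0.507623] × [0.0175113] = 0.00888916
  f_Neutral = [(1/(1.10·√(2π)))·exp(−(0.50−1.76)²/(2·1.10²)) = 0.362675·exp(-0.65603) = 0.188194] × [0.350288] = 0.065922
Multiply by the mixture weights:
  w_Bull·f_Bull = 0.10 × 0.00888916 = 0.000888916
  w_Neutral·f_Neutral = 0.90 × 0.065922 = 0.0593298
Marginal: 0.000888916 + 0.0593298 = 0.0602187
P(Regime Neutral | data) = 0.0593298 / 0.0602187 ≈ 0.985

0.985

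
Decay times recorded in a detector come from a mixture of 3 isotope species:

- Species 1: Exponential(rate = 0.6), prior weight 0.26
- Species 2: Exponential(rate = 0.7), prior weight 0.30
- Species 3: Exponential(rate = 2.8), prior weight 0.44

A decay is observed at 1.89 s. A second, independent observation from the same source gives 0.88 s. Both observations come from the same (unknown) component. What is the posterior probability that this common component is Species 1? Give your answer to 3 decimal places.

The responsibility of component k is π_k f_k(x) divided by Σ_j π_j f_j(x).
Since both observations come from the same component, the likelihood for component k is f_k(x₁)·f_k(x₂).
  L_1 = [0.6·e^(−0.6·1.89) = 0.6·e^(−1.1340) = 0.193046] × [0.35387] = 0.0683133
  L_2 = [0.7·e^(−0.7·1.89) = 0.7·e^(−1.3230) = 0.186435] × [0.37807] = 0.0704854
  L_3 = [2.8·e^(−2.8·1.89) = 2.8·e^(−5.2920) = 0.0140887] × [0.238263] = 0.00335682
Multiply by the mixture weights:
  π_1·L_1 = 0.26 × 0.0683133 = 0.0177615
  π_2·L_2 = 0.30 × 0.0704854 = 0.0211456
  π_3·L_3 = 0.44 × 0.00335682 = 0.001477
Denominator: 0.0177615 + 0.0211456 + 0.001477 = 0.0403841
So the posterior for Species 1 is 0.0177615 / 0.0403841 ≈ 0.440.

0.440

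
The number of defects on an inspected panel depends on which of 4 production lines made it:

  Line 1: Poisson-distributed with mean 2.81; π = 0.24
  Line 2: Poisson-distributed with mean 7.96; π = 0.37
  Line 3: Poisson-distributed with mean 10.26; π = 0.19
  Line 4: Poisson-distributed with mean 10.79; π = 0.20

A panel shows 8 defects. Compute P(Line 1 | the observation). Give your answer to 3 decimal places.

By Bayes' theorem, P(k | x) = π_k f_k(x) / Σ_j π_j f_j(x).
Evaluate each component's likelihood at the observed value:
  L_1 = e^(−2.81)·2.81^8/8! = 0.00580447
  L_2 = e^(−7.96)·7.96^8/8! = 0.139573
  L_3 = e^(−10.26)·10.26^8/8! = 0.10661
  L_4 = e^(−10.79)·10.79^8/8! = 0.0938888
Prior × likelihood for each component:
  π_1·L_1 = 0.24 × 0.00580447 = 0.00139307
  π_2·L_2 = 0.37 × 0.139573 = 0.0516418
  π_3·L_3 = 0.19 × 0.10661 = 0.0202559
  π_4·L_4 = 0.20 × 0.0938888 = 0.0187778
Denominator: 0.00139307 + 0.0516418 + 0.0202559 + 0.0187778 = 0.0920685
P(Line 1 | 8 defects) = 0.00139307 / 0.0920685 ≈ 0.015

0.015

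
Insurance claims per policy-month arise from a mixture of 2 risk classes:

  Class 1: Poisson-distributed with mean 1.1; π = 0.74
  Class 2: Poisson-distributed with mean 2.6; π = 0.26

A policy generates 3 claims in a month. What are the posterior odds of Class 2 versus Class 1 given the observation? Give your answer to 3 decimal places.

Posterior odds = (P(Z=i) f_i(x)) / (P(Z=j) f_j(x)); the normalising sum cancels.
Evaluate each component's likelihood at the observed value:
  L_1 = e^(−1.1)·1.1^3/3! = 0.0738419
  L_2 = e^(−2.6)·2.6^3/3! = 0.217572
Posterior odds = (P(Z=2)·L_2) / (P(Z=1)·L_1) = (0.26·0.217572) / (0.74·0.0738419) = 0.0565687 / 0.054643 ≈ 1.035

1.035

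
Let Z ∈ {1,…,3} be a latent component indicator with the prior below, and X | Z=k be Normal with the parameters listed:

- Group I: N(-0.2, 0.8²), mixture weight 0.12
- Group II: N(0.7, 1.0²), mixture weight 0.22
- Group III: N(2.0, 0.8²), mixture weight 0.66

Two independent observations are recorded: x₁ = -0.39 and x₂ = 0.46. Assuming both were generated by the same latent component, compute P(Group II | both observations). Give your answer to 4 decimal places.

The responsibility of component k is π_k f_k(x) divided by Σ_j π_j f_j(x).
Since both observations come from the same component, the likelihood for component k is f_k(x₁)·f_k(x₂).
  p_I = [0.48481] × [0.354833] = 0.172027
  p_II = [0.220251] × [0.387617] = 0.0853729
  p_III = [0.00575105] × [0.0781905] = 0.000449677
Weight by the priors:
  π_I·p_I = 0.12 × 0.172027 = 0.0206432
  π_II·p_II = 0.22 × 0.0853729 = 0.018782
  π_III·p_III = 0.66 × 0.000449677 = 0.000296787
Denominator: 0.0206432 + 0.018782 + 0.000296787 = 0.039722
Responsibility of Group II: 0.018782 / 0.039722 ≈ 0.4728

0.4728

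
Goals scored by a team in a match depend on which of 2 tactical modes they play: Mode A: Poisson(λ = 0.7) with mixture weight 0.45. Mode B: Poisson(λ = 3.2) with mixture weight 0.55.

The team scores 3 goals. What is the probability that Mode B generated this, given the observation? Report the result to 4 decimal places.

0.9055

Apply Bayes' rule: the posterior for each component is proportional to its prior times its likelihood at x.
Evaluate each component's likelihood at the observed value:
  L_A = e^(−0.7)·0.7^3/3! = 0.0283881
  L_B = e^(−3.2)·3.2^3/3! = 0.222616
Weight by the priors:
  w_A·L_A = 0.45 × 0.0283881 = 0.0127747
  w_B·L_B = 0.55 × 0.222616 = 0.122439
Denominator: 0.0127747 + 0.122439 = 0.135213
P(Mode B | x) ≈ 0.9055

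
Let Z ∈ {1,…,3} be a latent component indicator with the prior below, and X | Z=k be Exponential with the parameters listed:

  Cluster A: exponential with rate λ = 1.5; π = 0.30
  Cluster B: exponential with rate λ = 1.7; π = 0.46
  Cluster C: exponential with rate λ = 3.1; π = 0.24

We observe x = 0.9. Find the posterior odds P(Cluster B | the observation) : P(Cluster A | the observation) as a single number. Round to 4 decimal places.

Since P(k|x) ∝ π_k f_k(x), the posterior odds are π_i f_i(x) / (π_j f_j(x)).
Evaluate each component's likelihood at the observed value:
  L_A = 0.38886
  L_B = 0.368111
  L_C = 0.190406
Posterior odds = (π_B·L_B) / (π_A·L_A) = (0.46·0.368111) / (0.30·0.38886) = 0.169331 / 0.116658 ≈ 1.4515

1.4515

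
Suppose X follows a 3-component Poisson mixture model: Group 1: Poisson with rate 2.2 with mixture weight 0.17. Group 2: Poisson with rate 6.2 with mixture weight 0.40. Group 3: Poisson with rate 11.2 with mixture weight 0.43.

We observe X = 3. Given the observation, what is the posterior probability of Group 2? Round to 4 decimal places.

0.4809

By Bayes' theorem, P(k | x) = π_k f_k(x) / Σ_j π_j f_j(x).
Component likelihoods at x = 3:
  p_1 = e^(−2.2)·2.2^3/3! = 0.196639
  p_2 = e^(−6.2)·6.2^3/3! = 0.0806117
  p_3 = e^(−11.2)·11.2^3/3! = 0.00320188
Unnormalised posteriors:
  π_1·p_1 = 0.17 × 0.196639 = 0.0334286
  π_2·p_2 = 0.40 × 0.0806117 = 0.0322447
  π_3·p_3 = 0.43 × 0.00320188 = 0.00137681
Denominator: 0.0334286 + 0.0322447 + 0.00137681 = 0.0670501
So the posterior for Group 2 is 0.0322447 / 0.0670501 ≈ 0.4809.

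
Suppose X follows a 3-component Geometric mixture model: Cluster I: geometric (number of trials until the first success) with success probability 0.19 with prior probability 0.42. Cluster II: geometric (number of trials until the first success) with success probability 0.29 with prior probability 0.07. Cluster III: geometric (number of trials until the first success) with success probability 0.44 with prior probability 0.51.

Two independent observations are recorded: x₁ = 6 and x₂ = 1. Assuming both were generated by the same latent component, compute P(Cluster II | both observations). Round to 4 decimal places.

By Bayes' theorem, P(k | x) = P(Z=k) f_k(x) / Σ_j P(Z=j) f_j(x).
Since both observations come from the same component, the likelihood for component k is f_k(x₁)·f_k(x₂).
  L_I = [0.0662489] × [0.19] = 0.0125873
  L_II = [0.0523227] × [0.29] = 0.0151736
  L_III = [0.0242322] × [0.44] = 0.0106622
Weight by the priors:
  P(Z=I)·L_I = 0.42 × 0.0125873 = 0.00528666
  P(Z=II)·L_II = 0.07 × 0.0151736 = 0.00106215
  P(Z=III)·L_III = 0.51 × 0.0106622 = 0.00543771
Normaliser: 0.00528666 + 0.00106215 + 0.00543771 = 0.0117865
P(Cluster II | x₁, x₂) = 0.00106215 / 0.0117865 ≈ 0.0901

0.0901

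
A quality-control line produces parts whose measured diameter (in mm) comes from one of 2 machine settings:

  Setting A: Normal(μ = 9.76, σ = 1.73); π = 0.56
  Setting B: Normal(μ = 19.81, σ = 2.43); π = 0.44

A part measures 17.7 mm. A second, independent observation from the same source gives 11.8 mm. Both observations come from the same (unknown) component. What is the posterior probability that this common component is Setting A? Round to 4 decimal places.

P(component k | x) = P(Z=k)·f_k(x) / marginal(x), where marginal(x) = Σ_j P(Z=j)·f_j(x).
Since both observations come from the same component, the likelihood for component k is f_k(x₁)·f_k(x₂).
  p_A = [(1/(1.73·√(2π)))·exp(−(17.7−9.76)²/(2·1.73²)) = 0.230602·exp(-10.53219) = 6.14881e-06] × [0.11506] = 7.07479e-07
  p_B = [(1/(2.43·√(2π)))·exp(−(17.7−19.81)²/(2·2.43²)) = 0.164174·exp(-0.37698) = 0.112611] × [0.000717588] = 8.08086e-05
Prior × likelihood for each component:
  P(Z=A)·p_A = 0.56 × 7.07479e-07 = 3.96188e-07
  P(Z=B)·p_B = 0.44 × 8.08086e-05 = 3.55558e-05
Marginal: 3.96188e-07 + 3.55558e-05 = 3.5952e-05
Responsibility of Setting A: 3.96188e-07 / 3.5952e-05 ≈ 0.0110

0.0110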